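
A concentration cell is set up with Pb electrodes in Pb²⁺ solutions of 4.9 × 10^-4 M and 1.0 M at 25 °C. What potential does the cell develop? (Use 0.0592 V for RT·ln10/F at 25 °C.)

0.098 V

Both half-cells are Pb²⁺/Pb, so E°_cell = 0. The concentrated side is the cathode; the cell reaction moves Pb²⁺ from high to low concentration with n = 2.
Q = [Pb²⁺]_dilute/[Pb²⁺]_conc = 4.9 × 10^-4/1.0 = 4.9 × 10^-4.
E = 0 − (0.0592/2) log Q = −(0.0592/2)(-3.310) = 0.0980 V.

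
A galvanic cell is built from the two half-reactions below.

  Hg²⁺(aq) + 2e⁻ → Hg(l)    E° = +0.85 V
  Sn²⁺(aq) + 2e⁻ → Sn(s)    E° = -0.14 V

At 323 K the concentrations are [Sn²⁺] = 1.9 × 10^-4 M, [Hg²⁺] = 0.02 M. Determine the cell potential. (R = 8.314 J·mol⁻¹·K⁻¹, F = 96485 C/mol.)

1.05 V

The Hg²⁺/Hg couple has the higher reduction potential and acts as the cathode, so E°_cell = +0.85 − (-0.14) = 0.99 V.
Balancing electrons gives n = 2; the reaction quotient is Q = [Sn²⁺]/[Hg²⁺] = 0.00950.
E = E° − (RT/nF) ln Q = 0.99 − (8.314×323)/(2×96485) × (-4.656) = 0.990 + 0.065 = 1.055 V.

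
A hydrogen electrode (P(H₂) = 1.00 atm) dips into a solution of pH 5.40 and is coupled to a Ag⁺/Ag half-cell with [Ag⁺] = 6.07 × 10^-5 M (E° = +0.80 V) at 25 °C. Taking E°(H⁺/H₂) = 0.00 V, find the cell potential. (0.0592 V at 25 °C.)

0.87 V

The Ag⁺/Ag couple is the cathode, so E°_cell = 0.80 V; n = 2.
[H⁺] = 10^(−5.40) = 4 × 10^-6 M, and Q = [H⁺]^2 / ([Ag⁺]^2·P(H₂)) = 0.00430.
E = E° − (0.0592/2) log Q = 0.80 − (0.0592/2)(-2.366) = 0.870 V.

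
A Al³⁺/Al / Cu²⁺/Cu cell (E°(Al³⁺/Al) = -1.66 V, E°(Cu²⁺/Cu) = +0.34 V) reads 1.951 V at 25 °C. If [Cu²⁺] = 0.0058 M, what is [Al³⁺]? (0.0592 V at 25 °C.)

0.13 M

From the Nernst equation, log Q = n(E° − E)/0.0592 = 6(2.00 − 1.951)/0.0592 = 4.966, so Q = 9.25 × 10^4.
With Q = [Al³⁺]^2/[Cu²⁺]^3 and the known concentrations, [Al³⁺]^2 in the numerator gives [Al³⁺] = 0.13 M.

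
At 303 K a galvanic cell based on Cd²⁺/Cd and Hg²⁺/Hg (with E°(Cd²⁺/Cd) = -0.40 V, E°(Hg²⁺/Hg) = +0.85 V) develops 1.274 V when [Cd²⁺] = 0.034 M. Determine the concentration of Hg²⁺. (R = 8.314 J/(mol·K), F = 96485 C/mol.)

0.21 M

From the Nernst equation, ln Q = nF(E° − E)/RT = 2×96485×(1.25 − 1.274)/(8.314×303) = -1.838, so Q = 0.159.
With Q = [Cd²⁺]/[Hg²⁺] and the known concentrations, [Hg²⁺] in the denominator gives [Hg²⁺] = 0.21 M.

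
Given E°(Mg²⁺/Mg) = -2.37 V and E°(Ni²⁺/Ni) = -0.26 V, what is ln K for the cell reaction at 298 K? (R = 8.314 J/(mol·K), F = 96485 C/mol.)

ln K = 164.3

E°_cell = -0.26 − (-2.37) = 2.11 V, with n = 2 electrons transferred.
At equilibrium E = 0, so the Nernst equation gives ln K = nFE°/RT = (2)(96485)(2.11)/((8.314)(298)) = 164.34.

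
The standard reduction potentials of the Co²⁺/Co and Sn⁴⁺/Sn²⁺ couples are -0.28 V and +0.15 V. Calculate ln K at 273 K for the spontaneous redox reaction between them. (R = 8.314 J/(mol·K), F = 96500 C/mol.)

E°_cell = +0.15 − (-0.28) = 0.43 V, with n = 2 electrons transferred.
At equilibrium E = 0, so the Nernst equation gives ln K = nFE°/RT = (2)(96500)(0.43)/((8.314)(273)) = 36.56.

ln K = 36.6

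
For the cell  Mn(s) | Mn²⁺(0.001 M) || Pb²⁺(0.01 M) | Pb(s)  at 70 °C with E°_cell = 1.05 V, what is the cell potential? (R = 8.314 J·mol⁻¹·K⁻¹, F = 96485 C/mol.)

1.08 V

Balancing electrons gives n = 2; the reaction quotient is Q = [Mn²⁺]/[Pb²⁺] = 0.100.
E = E° − (RT/nF) ln Q = 1.05 − (8.314×343)/(2×96485) × (-2.303) = 1.050 + 0.034 = 1.084 V.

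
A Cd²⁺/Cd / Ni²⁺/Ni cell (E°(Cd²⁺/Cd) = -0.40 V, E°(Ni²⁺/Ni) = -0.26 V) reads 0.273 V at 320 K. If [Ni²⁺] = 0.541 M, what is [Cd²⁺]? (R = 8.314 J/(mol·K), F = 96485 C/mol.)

3.5 × 10^-5 M

From the Nernst equation, ln Q = nF(E° − E)/RT = 2×96485×(0.14 − 0.273)/(8.314×320) = -9.647, so Q = 6.46 × 10^-5.
With Q = [Cd²⁺]/[Ni²⁺] and the known concentrations, [Cd²⁺] in the numerator gives [Cd²⁺] = 3.5 × 10^-5 M.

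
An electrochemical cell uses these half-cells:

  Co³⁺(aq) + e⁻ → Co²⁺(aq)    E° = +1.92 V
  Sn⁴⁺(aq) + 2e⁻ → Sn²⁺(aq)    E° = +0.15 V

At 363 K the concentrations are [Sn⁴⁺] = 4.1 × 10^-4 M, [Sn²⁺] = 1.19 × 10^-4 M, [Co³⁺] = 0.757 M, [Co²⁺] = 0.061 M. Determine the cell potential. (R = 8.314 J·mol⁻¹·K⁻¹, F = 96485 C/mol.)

1.83 V

The Co³⁺/Co²⁺ couple has the higher reduction potential and acts as the cathode, so E°_cell = +1.92 − (+0.15) = 1.77 V.
Balancing electrons gives n = 2; the reaction quotient is Q = [Sn⁴⁺]·[Co²⁺]^2/([Sn²⁺]·[Co³⁺]^2) = 0.0224.
E = E° − (RT/nF) ln Q = 1.77 − (8.314×363)/(2×96485) × (-3.800) = 1.770 + 0.059 = 1.829 V.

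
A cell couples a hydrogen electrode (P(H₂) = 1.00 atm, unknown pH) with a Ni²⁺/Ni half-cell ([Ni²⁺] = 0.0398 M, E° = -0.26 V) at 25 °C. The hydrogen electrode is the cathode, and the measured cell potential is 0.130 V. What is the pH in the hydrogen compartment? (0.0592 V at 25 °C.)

E°_cell = 0.26 V and n = 2.
log Q = n(E° − E)/0.0592 = 2×(0.26 − 0.130)/0.0592 = 4.392.
With Q = [Ni²⁺]·P(H₂) / [H⁺]^2, solving for [H⁺] gives log[H⁺] = -2.896, so pH = 2.90.

pH = 2.90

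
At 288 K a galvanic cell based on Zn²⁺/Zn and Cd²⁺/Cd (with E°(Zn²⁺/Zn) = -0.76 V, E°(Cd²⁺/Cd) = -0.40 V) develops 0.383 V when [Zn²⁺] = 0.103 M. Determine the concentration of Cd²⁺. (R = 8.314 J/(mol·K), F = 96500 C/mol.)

From the Nernst equation, ln Q = nF(E° − E)/RT = 2×96500×(0.36 − 0.383)/(8.314×288) = -1.854, so Q = 0.157.
With Q = [Zn²⁺]/[Cd²⁺] and the known concentrations, [Cd²⁺] in the denominator gives [Cd²⁺] = 0.66 M.

0.66 M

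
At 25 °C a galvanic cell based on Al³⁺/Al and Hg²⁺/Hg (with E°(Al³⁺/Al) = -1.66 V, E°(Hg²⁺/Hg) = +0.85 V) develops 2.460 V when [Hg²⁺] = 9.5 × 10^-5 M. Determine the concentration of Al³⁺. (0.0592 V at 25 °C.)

3.2 × 10^-4 M

From the Nernst equation, log Q = n(E° − E)/0.0592 = 6(2.51 − 2.460)/0.0592 = 5.068, so Q = 1.17 × 10^5.
With Q = [Al³⁺]^2/[Hg²⁺]^3 and the known concentrations, [Al³⁺]^2 in the numerator gives [Al³⁺] = 3.2 × 10^-4 M.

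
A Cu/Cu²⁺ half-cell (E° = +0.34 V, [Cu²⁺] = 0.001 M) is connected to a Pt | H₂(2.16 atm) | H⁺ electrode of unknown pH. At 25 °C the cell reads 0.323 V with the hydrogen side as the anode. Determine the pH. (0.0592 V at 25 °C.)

E°_cell = 0.34 V and n = 2.
log Q = n(E° − E)/0.0592 = 2×(0.34 − 0.323)/0.0592 = 0.574.
With Q = [H⁺]^2 / ([Cu²⁺]·P(H₂)), solving for [H⁺] gives log[H⁺] = -1.046, so pH = 1.05.

pH = 1.05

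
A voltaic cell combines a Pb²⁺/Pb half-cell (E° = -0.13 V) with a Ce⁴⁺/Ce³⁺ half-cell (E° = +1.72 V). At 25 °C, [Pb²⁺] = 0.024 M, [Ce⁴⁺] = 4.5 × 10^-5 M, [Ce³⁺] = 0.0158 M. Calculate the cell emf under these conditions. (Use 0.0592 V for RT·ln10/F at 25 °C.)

The Ce⁴⁺/Ce³⁺ couple has the higher reduction potential and acts as the cathode, so E°_cell = +1.72 − (-0.13) = 1.85 V.
Balancing electrons gives n = 2; the reaction quotient is Q = [Pb²⁺]·[Ce³⁺]^2/[Ce⁴⁺]^2 = 2960.
At 25 °C, E = E° − (0.0592/n) log Q = 1.85 − (0.0592/2)(3.471) = 1.850 − 0.103 = 1.747 V.

1.75 V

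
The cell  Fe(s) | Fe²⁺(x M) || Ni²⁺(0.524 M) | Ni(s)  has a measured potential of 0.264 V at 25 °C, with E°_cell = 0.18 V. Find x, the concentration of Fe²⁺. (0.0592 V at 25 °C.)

7.6 × 10^-4 M

From the Nernst equation, log Q = n(E° − E)/0.0592 = 2(0.18 − 0.264)/0.0592 = -2.838, so Q = 0.00145.
With Q = [Fe²⁺]/[Ni²⁺] and the known concentrations, [Fe²⁺] in the numerator gives [Fe²⁺] = 7.6 × 10^-4 M.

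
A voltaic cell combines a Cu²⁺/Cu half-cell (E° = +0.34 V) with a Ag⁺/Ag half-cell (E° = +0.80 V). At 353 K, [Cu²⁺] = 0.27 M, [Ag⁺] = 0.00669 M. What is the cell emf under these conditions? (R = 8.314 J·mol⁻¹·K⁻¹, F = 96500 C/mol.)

0.328 V

The Ag⁺/Ag couple has the higher reduction potential and acts as the cathode, so E°_cell = +0.80 − (+0.34) = 0.46 V.
Balancing electrons gives n = 2; the reaction quotient is Q = [Cu²⁺]/[Ag⁺]^2 = 6030.
E = E° − (RT/nF) ln Q = 0.46 − (8.314×353)/(2×96500) × (8.705) = 0.460 − 0.132 = 0.328 V.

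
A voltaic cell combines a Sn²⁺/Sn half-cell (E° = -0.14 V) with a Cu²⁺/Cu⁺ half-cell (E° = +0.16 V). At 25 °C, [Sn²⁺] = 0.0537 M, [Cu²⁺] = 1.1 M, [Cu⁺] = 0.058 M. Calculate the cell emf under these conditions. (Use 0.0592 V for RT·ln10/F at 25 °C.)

0.413 V

The Cu²⁺/Cu⁺ couple has the higher reduction potential and acts as the cathode, so E°_cell = +0.16 − (-0.14) = 0.30 V.
Balancing electrons gives n = 2; the reaction quotient is Q = [Sn²⁺]·[Cu⁺]^2/[Cu²⁺]^2 = 1.49 × 10^-4.
At 25 °C, E = E° − (0.0592/n) log Q = 0.30 − (0.0592/2)(-3.826) = 0.300 + 0.113 = 0.413 V.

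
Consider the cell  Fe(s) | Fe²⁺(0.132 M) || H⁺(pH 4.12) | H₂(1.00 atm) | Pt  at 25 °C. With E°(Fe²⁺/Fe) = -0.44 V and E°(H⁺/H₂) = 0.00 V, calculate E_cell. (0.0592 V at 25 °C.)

The hydrogen couple is the cathode, so E°_cell = 0.44 V; n = 2.
[H⁺] = 10^(−4.12) = 7.6 × 10^-5 M, and Q = [Fe²⁺]·P(H₂) / [H⁺]^2 = 2.29 × 10^7.
E = E° − (0.0592/2) log Q = 0.44 − (0.0592/2)(7.361) = 0.222 V.

0.22 V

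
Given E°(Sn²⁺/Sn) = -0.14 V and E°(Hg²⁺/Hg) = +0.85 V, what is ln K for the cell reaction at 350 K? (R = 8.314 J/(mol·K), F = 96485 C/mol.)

ln K = 65.7

E°_cell = +0.85 − (-0.14) = 0.99 V, with n = 2 electrons transferred.
At equilibrium E = 0, so the Nernst equation gives ln K = nFE°/RT = (2)(96485)(0.99)/((8.314)(350)) = 65.65.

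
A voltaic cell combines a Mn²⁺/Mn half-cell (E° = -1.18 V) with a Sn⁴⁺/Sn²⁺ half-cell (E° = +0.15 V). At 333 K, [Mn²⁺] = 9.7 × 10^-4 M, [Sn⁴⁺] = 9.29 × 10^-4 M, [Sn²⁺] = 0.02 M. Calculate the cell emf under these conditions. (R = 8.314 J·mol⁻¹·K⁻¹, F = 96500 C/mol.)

The Sn⁴⁺/Sn²⁺ couple has the higher reduction potential and acts as the cathode, so E°_cell = +0.15 − (-1.18) = 1.33 V.
Balancing electrons gives n = 2; the reaction quotient is Q = [Mn²⁺]·[Sn²⁺]/[Sn⁴⁺] = 0.0209.
E = E° − (RT/nF) ln Q = 1.33 − (8.314×333)/(2×96500) × (-3.869) = 1.330 + 0.056 = 1.386 V.

1.39 V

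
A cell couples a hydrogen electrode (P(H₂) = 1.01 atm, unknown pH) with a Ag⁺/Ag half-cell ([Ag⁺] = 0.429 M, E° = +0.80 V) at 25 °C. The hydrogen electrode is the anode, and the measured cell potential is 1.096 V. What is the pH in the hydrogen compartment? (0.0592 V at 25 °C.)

E°_cell = 0.80 V and n = 2.
log Q = n(E° − E)/0.0592 = 2×(0.80 − 1.096)/0.0592 = -10.000.
With Q = [H⁺]^2 / ([Ag⁺]^2·P(H₂)), solving for [H⁺] gives log[H⁺] = -5.365, so pH = 5.37.

pH = 5.37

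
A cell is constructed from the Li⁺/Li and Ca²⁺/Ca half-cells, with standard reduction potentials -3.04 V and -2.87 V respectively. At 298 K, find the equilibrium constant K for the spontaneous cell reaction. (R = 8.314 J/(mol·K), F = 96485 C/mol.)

5.6 × 10^5

E°_cell = -2.87 − (-3.04) = 0.17 V, with n = 2 electrons transferred.
At equilibrium E = 0, so the Nernst equation gives ln K = nFE°/RT = (2)(96485)(0.17)/((8.314)(298)) = 13.24.
K = e^13.24 = 5.6 × 10^5.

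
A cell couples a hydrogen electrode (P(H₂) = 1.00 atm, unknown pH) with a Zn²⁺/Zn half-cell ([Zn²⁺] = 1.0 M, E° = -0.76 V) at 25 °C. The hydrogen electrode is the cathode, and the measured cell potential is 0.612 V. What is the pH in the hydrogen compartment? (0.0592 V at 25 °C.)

E°_cell = 0.76 V and n = 2.
log Q = n(E° − E)/0.0592 = 2×(0.76 − 0.612)/0.0592 = 5.000.
With Q = [Zn²⁺]·P(H₂) / [H⁺]^2, solving for [H⁺] gives log[H⁺] = -2.500, so pH = 2.50.

pH = 2.50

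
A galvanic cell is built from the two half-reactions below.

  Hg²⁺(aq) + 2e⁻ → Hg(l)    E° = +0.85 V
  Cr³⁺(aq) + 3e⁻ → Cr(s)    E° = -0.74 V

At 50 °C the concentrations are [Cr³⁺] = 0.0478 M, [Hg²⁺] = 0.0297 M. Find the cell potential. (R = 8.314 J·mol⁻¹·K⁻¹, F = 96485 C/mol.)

The Hg²⁺/Hg couple has the higher reduction potential and acts as the cathode, so E°_cell = +0.85 − (-0.74) = 1.59 V.
Balancing electrons gives n = 6; the reaction quotient is Q = [Cr³⁺]^2/[Hg²⁺]^3 = 87.2.
E = E° − (RT/nF) ln Q = 1.59 − (8.314×323)/(6×96485) × (4.468) = 1.590 − 0.021 = 1.569 V.

1.57 V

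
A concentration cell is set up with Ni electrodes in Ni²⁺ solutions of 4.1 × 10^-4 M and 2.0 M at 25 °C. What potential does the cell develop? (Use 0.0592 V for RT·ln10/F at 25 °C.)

Both half-cells are Ni²⁺/Ni, so E°_cell = 0. The concentrated side is the cathode; the cell reaction moves Ni²⁺ from high to low concentration with n = 2.
Q = [Ni²⁺]_dilute/[Ni²⁺]_conc = 4.1 × 10^-4/2.0 = 2.05 × 10^-4.
E = 0 − (0.0592/2) log Q = −(0.0592/2)(-3.688) = 0.1092 V.

0.11 V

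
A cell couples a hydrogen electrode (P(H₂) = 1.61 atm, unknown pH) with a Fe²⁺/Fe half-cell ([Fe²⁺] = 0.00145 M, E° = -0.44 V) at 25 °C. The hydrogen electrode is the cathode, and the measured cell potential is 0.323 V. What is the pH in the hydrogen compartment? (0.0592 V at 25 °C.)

E°_cell = 0.44 V and n = 2.
log Q = n(E° − E)/0.0592 = 2×(0.44 − 0.323)/0.0592 = 3.953.
With Q = [Fe²⁺]·P(H₂) / [H⁺]^2, solving for [H⁺] gives log[H⁺] = -3.292, so pH = 3.29.

pH = 3.29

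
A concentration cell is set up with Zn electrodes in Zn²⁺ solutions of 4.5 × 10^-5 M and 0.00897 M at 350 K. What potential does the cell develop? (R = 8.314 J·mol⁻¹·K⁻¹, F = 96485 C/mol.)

Both half-cells are Zn²⁺/Zn, so E°_cell = 0. The concentrated side is the cathode; the cell reaction moves Zn²⁺ from high to low concentration with n = 2.
Q = [Zn²⁺]_dilute/[Zn²⁺]_conc = 4.5 × 10^-5/0.00897 = 0.00502.
E = 0 − (RT/nF) ln Q = −((8.314×350)/(2×96485))(-5.295) = 0.0798 V.

0.080 V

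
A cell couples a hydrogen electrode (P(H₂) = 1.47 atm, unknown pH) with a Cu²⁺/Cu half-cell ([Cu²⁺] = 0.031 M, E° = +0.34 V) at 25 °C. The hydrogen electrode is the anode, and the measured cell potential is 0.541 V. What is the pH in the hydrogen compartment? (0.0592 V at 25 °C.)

pH = 4.07

E°_cell = 0.34 V and n = 2.
log Q = n(E° − E)/0.0592 = 2×(0.34 − 0.541)/0.0592 = -6.791.
With Q = [H⁺]^2 / ([Cu²⁺]·P(H₂)), solving for [H⁺] gives log[H⁺] = -4.066, so pH = 4.07.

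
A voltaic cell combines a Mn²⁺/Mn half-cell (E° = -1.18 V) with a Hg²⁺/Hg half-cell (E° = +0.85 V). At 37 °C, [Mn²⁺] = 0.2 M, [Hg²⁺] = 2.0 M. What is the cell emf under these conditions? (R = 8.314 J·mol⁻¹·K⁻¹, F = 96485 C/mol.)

2.06 V

The Hg²⁺/Hg couple has the higher reduction potential and acts as the cathode, so E°_cell = +0.85 − (-1.18) = 2.03 V.
Balancing electrons gives n = 2; the reaction quotient is Q = [Mn²⁺]/[Hg²⁺] = 0.100.
E = E° − (RT/nF) ln Q = 2.03 − (8.314×310)/(2×96485) × (-2.303) = 2.030 + 0.031 = 2.061 V.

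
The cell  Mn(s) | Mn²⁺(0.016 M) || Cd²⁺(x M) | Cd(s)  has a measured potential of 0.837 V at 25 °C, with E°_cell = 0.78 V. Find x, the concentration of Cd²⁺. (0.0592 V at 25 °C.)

From the Nernst equation, log Q = n(E° − E)/0.0592 = 2(0.78 − 0.837)/0.0592 = -1.926, so Q = 0.0119.
With Q = [Mn²⁺]/[Cd²⁺] and the known concentrations, [Cd²⁺] in the denominator gives [Cd²⁺] = 1.3 M.

1.3 M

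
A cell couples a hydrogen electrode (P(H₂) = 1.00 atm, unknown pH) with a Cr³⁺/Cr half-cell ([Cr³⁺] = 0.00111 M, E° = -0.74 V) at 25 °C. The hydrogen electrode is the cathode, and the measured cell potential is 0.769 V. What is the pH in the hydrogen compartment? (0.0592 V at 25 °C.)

pH = 0.50

E°_cell = 0.74 V and n = 6.
log Q = n(E° − E)/0.0592 = 6×(0.74 − 0.769)/0.0592 = -2.939.
With Q = [Cr³⁺]^2·P(H₂)^3 / [H⁺]^6, solving for [H⁺] gives log[H⁺] = -0.495, so pH = 0.50.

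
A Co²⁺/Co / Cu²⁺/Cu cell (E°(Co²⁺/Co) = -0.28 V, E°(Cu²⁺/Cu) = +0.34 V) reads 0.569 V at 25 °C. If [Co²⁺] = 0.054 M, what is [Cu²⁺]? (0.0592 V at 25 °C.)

0.001 M

From the Nernst equation, log Q = n(E° − E)/0.0592 = 2(0.62 − 0.569)/0.0592 = 1.723, so Q = 52.8.
With Q = [Co²⁺]/[Cu²⁺] and the known concentrations, [Cu²⁺] in the denominator gives [Cu²⁺] = 0.001 M.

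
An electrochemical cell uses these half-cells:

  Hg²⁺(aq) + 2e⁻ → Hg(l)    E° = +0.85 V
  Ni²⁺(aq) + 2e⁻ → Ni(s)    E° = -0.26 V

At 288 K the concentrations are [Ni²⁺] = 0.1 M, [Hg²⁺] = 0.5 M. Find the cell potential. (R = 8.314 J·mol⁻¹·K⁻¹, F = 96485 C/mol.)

1.13 V

The Hg²⁺/Hg couple has the higher reduction potential and acts as the cathode, so E°_cell = +0.85 − (-0.26) = 1.11 V.
Balancing electrons gives n = 2; the reaction quotient is Q = [Ni²⁺]/[Hg²⁺] = 0.200.
E = E° − (RT/nF) ln Q = 1.11 − (8.314×288)/(2×96485) × (-1.609) = 1.110 + 0.020 = 1.130 V.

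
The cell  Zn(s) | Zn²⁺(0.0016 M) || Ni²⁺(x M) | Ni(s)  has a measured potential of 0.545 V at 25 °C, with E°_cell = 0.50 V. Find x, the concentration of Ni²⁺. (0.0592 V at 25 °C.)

0.053 M

From the Nernst equation, log Q = n(E° − E)/0.0592 = 2(0.50 − 0.545)/0.0592 = -1.520, so Q = 0.0302.
With Q = [Zn²⁺]/[Ni²⁺] and the known concentrations, [Ni²⁺] in the denominator gives [Ni²⁺] = 0.053 M.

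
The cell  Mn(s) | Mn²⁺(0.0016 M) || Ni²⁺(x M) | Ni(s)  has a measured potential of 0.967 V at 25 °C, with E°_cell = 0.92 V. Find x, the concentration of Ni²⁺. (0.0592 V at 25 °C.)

0.062 M

From the Nernst equation, log Q = n(E° − E)/0.0592 = 2(0.92 − 0.967)/0.0592 = -1.588, so Q = 0.0258.
With Q = [Mn²⁺]/[Ni²⁺] and the known concentrations, [Ni²⁺] in the denominator gives [Ni²⁺] = 0.062 M.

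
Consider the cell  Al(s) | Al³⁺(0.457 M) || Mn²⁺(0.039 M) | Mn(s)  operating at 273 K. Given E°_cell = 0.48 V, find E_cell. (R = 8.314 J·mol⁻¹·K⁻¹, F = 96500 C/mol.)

0.448 V

Balancing electrons gives n = 6; the reaction quotient is Q = [Al³⁺]^2/[Mn²⁺]^3 = 3520.
E = E° − (RT/nF) ln Q = 0.48 − (8.314×273)/(6×96500) × (8.166) = 0.480 − 0.032 = 0.448 V.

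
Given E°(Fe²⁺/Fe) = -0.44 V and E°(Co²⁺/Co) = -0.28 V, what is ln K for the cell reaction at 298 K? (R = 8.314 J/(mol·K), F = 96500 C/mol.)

ln K = 12.5

E°_cell = -0.28 − (-0.44) = 0.16 V, with n = 2 electrons transferred.
At equilibrium E = 0, so the Nernst equation gives ln K = nFE°/RT = (2)(96500)(0.16)/((8.314)(298)) = 12.46.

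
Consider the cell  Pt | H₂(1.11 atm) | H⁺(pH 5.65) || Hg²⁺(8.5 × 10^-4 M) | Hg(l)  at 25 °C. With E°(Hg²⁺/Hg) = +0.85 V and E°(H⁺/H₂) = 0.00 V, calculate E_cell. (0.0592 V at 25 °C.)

1.09 V

The Hg²⁺/Hg couple is the cathode, so E°_cell = 0.85 V; n = 2.
[H⁺] = 10^(−5.65) = 2.2 × 10^-6 M, and Q = [H⁺]^2 / ([Hg²⁺]·P(H₂)) = 5.31 × 10^-9.
E = E° − (0.0592/2) log Q = 0.85 − (0.0592/2)(-8.275) = 1.095 V.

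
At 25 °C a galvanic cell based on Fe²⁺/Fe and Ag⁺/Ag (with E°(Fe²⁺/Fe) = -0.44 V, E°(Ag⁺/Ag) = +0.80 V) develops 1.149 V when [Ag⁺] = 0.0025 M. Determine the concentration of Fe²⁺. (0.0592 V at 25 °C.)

0.0074 M

From the Nernst equation, log Q = n(E° − E)/0.0592 = 2(1.24 − 1.149)/0.0592 = 3.074, so Q = 1190.
With Q = [Fe²⁺]/[Ag⁺]^2 and the known concentrations, [Fe²⁺] in the numerator gives [Fe²⁺] = 0.0074 M.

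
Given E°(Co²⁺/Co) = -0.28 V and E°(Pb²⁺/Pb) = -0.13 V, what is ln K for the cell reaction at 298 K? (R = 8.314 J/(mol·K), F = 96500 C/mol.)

E°_cell = -0.13 − (-0.28) = 0.15 V, with n = 2 electrons transferred.
At equilibrium E = 0, so the Nernst equation gives ln K = nFE°/RT = (2)(96500)(0.15)/((8.314)(298)) = 11.68.

ln K = 11.7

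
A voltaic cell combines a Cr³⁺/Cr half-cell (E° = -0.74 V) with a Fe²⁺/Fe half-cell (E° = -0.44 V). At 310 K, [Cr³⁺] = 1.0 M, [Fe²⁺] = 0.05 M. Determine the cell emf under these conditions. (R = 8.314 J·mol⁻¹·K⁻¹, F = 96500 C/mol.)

0.260 V

The Fe²⁺/Fe couple has the higher reduction potential and acts as the cathode, so E°_cell = -0.44 − (-0.74) = 0.30 V.
Balancing electrons gives n = 6; the reaction quotient is Q = [Cr³⁺]^2/[Fe²⁺]^3 = 8000.
E = E° − (RT/nF) ln Q = 0.30 − (8.314×310)/(6×96500) × (8.987) = 0.300 − 0.040 = 0.260 V.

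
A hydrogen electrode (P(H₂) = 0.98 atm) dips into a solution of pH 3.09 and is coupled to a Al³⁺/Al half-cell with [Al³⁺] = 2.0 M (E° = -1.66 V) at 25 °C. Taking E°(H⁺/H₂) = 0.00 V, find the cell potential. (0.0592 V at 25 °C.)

The hydrogen couple is the cathode, so E°_cell = 1.66 V; n = 6.
[H⁺] = 10^(−3.09) = 8.1 × 10^-4 M, and Q = [Al³⁺]^2·P(H₂)^3 / [H⁺]^6 = 1.31 × 10^19.
E = E° − (0.0592/6) log Q = 1.66 − (0.0592/6)(19.116) = 1.471 V.

1.47 V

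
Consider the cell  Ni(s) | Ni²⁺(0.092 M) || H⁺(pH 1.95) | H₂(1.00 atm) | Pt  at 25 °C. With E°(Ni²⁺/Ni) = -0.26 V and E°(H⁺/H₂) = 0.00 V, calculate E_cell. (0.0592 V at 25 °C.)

0.18 V

The hydrogen couple is the cathode, so E°_cell = 0.26 V; n = 2.
[H⁺] = 10^(−1.95) = 0.011 M, and Q = [Ni²⁺]·P(H₂) / [H⁺]^2 = 731.
E = E° − (0.0592/2) log Q = 0.26 − (0.0592/2)(2.864) = 0.175 V.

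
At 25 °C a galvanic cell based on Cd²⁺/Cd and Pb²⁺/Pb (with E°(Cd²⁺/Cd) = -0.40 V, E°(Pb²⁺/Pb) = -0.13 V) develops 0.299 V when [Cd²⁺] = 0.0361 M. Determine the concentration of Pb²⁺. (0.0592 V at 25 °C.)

From the Nernst equation, log Q = n(E° − E)/0.0592 = 2(0.27 − 0.299)/0.0592 = -0.980, so Q = 0.105.
With Q = [Cd²⁺]/[Pb²⁺] and the known concentrations, [Pb²⁺] in the denominator gives [Pb²⁺] = 0.34 M.

0.34 M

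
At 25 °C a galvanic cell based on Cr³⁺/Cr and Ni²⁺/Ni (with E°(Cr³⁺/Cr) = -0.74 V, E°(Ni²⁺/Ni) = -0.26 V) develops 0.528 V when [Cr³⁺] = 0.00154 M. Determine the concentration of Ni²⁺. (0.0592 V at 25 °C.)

From the Nernst equation, log Q = n(E° − E)/0.0592 = 6(0.48 − 0.528)/0.0592 = -4.865, so Q = 1.37 × 10^-5.
With Q = [Cr³⁺]^2/[Ni²⁺]^3 and the known concentrations, [Ni²⁺]^3 in the denominator gives [Ni²⁺] = 0.56 M.

0.56 M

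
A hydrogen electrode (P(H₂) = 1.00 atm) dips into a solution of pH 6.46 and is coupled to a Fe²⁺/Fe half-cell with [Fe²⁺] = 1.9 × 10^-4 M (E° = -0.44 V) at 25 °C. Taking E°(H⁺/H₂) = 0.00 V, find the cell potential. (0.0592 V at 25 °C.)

0.17 V

The hydrogen couple is the cathode, so E°_cell = 0.44 V; n = 2.
[H⁺] = 10^(−6.46) = 3.5 × 10^-7 M, and Q = [Fe²⁺]·P(H₂) / [H⁺]^2 = 1.58 × 10^9.
E = E° − (0.0592/2) log Q = 0.44 − (0.0592/2)(9.199) = 0.168 V.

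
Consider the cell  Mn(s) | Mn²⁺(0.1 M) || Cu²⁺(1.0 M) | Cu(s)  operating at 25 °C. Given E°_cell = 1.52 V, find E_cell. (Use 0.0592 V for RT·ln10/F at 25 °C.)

1.55 V

Balancing electrons gives n = 2; the reaction quotient is Q = [Mn²⁺]/[Cu²⁺] = 0.100.
At 25 °C, E = E° − (0.0592/n) log Q = 1.52 − (0.0592/2)(-1.000) = 1.520 + 0.030 = 1.550 V.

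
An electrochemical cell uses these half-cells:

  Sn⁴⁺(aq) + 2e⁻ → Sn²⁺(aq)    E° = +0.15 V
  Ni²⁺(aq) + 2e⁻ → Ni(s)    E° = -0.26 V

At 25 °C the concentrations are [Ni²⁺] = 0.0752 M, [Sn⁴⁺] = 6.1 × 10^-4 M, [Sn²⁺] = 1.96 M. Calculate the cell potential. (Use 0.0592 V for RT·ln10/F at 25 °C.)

The Sn⁴⁺/Sn²⁺ couple has the higher reduction potential and acts as the cathode, so E°_cell = +0.15 − (-0.26) = 0.41 V.
Balancing electrons gives n = 2; the reaction quotient is Q = [Ni²⁺]·[Sn²⁺]/[Sn⁴⁺] = 242.
At 25 °C, E = E° − (0.0592/n) log Q = 0.41 − (0.0592/2)(2.383) = 0.410 − 0.071 = 0.339 V.

0.339 V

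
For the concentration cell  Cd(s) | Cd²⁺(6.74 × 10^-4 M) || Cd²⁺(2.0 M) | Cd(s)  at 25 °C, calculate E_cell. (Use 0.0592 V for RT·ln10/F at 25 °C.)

0.10 V

Both half-cells are Cd²⁺/Cd, so E°_cell = 0. The concentrated side is the cathode; the cell reaction moves Cd²⁺ from high to low concentration with n = 2.
Q = [Cd²⁺]_dilute/[Cd²⁺]_conc = 6.74 × 10^-4/2.0 = 3.37 × 10^-4.
E = 0 − (0.0592/2) log Q = −(0.0592/2)(-3.472) = 0.1028 V.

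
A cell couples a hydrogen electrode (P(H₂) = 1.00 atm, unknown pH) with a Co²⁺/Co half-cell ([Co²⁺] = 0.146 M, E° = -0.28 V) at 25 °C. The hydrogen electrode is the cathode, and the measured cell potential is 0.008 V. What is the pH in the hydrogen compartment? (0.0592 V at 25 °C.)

E°_cell = 0.28 V and n = 2.
log Q = n(E° − E)/0.0592 = 2×(0.28 − 0.008)/0.0592 = 9.189.
With Q = [Co²⁺]·P(H₂) / [H⁺]^2, solving for [H⁺] gives log[H⁺] = -5.012, so pH = 5.01.

pH = 5.01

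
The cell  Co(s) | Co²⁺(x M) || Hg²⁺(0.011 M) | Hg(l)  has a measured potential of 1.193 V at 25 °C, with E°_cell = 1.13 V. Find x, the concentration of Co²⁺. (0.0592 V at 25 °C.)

From the Nernst equation, log Q = n(E° − E)/0.0592 = 2(1.13 − 1.193)/0.0592 = -2.128, so Q = 0.00744.
With Q = [Co²⁺]/[Hg²⁺] and the known concentrations, [Co²⁺] in the numerator gives [Co²⁺] = 8.2 × 10^-5 M.

8.2 × 10^-5 M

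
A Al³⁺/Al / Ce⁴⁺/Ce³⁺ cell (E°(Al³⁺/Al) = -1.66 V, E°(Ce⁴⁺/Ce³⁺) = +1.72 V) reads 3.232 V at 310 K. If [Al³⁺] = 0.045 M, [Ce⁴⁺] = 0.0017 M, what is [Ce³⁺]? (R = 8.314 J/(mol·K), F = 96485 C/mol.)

From the Nernst equation, ln Q = nF(E° − E)/RT = 3×96485×(3.38 − 3.232)/(8.314×310) = 16.622, so Q = 1.65 × 10^7.
With Q = [Al³⁺]·[Ce³⁺]^3/[Ce⁴⁺]^3 and the known concentrations, [Ce³⁺]^3 in the numerator gives [Ce³⁺] = 1.2 M.

1.2 M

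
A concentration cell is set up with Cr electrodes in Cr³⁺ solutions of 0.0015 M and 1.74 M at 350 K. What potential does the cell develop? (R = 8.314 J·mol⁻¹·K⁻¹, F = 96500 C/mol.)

0.071 V

Both half-cells are Cr³⁺/Cr, so E°_cell = 0. The concentrated side is the cathode; the cell reaction moves Cr³⁺ from high to low concentration with n = 3.
Q = [Cr³⁺]_dilute/[Cr³⁺]_conc = 0.0015/1.74 = 8.62 × 10^-4.
E = 0 − (RT/nF) ln Q = −((8.314×350)/(3×96500))(-7.056) = 0.0709 V.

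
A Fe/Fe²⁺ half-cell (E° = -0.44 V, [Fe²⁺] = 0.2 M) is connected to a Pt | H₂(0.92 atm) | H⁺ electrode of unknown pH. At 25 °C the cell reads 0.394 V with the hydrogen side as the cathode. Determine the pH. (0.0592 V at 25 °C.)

E°_cell = 0.44 V and n = 2.
log Q = n(E° − E)/0.0592 = 2×(0.44 − 0.394)/0.0592 = 1.554.
With Q = [Fe²⁺]·P(H₂) / [H⁺]^2, solving for [H⁺] gives log[H⁺] = -1.145, so pH = 1.14.

pH = 1.14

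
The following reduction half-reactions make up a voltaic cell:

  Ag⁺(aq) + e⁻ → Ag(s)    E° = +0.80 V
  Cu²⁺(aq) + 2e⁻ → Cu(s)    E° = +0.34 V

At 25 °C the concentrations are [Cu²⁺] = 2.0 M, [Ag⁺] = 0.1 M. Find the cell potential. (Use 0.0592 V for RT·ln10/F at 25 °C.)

The Ag⁺/Ag couple has the higher reduction potential and acts as the cathode, so E°_cell = +0.80 − (+0.34) = 0.46 V.
Balancing electrons gives n = 2; the reaction quotient is Q = [Cu²⁺]/[Ag⁺]^2 = 200.
At 25 °C, E = E° − (0.0592/n) log Q = 0.46 − (0.0592/2)(2.301) = 0.460 − 0.068 = 0.392 V.

0.392 V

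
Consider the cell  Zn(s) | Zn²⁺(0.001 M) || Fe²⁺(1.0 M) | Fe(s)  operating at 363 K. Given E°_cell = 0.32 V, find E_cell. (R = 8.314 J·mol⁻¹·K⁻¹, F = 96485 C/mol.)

Balancing electrons gives n = 2; the reaction quotient is Q = [Zn²⁺]/[Fe²⁺] = 0.00100.
E = E° − (RT/nF) ln Q = 0.32 − (8.314×363)/(2×96485) × (-6.908) = 0.320 + 0.108 = 0.428 V.

0.428 V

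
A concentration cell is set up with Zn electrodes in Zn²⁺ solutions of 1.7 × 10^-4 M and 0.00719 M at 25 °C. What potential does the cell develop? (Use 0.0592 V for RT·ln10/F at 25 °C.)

0.048 V

Both half-cells are Zn²⁺/Zn, so E°_cell = 0. The concentrated side is the cathode; the cell reaction moves Zn²⁺ from high to low concentration with n = 2.
Q = [Zn²⁺]_dilute/[Zn²⁺]_conc = 1.7 × 10^-4/0.00719 = 0.0236.
E = 0 − (0.0592/2) log Q = −(0.0592/2)(-1.626) = 0.0481 V.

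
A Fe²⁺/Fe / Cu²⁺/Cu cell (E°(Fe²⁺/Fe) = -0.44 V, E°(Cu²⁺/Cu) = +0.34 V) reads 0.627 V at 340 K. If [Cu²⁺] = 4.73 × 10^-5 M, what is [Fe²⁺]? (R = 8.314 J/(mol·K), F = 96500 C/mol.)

From the Nernst equation, ln Q = nF(E° − E)/RT = 2×96500×(0.78 − 0.627)/(8.314×340) = 10.446, so Q = 3.44 × 10^4.
With Q = [Fe²⁺]/[Cu²⁺] and the known concentrations, [Fe²⁺] in the numerator gives [Fe²⁺] = 1.6 M.

1.6 M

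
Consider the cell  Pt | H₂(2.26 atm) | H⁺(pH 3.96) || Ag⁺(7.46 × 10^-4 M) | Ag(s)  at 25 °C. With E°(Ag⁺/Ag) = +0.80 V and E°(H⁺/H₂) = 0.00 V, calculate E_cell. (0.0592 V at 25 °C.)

The Ag⁺/Ag couple is the cathode, so E°_cell = 0.80 V; n = 2.
[H⁺] = 10^(−3.96) = 1.1 × 10^-4 M, and Q = [H⁺]^2 / ([Ag⁺]^2·P(H₂)) = 0.00956.
E = E° − (0.0592/2) log Q = 0.80 − (0.0592/2)(-2.020) = 0.860 V.

0.86 V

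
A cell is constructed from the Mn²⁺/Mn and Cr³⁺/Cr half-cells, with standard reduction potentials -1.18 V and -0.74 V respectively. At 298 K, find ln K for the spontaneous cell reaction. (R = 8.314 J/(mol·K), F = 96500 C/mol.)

E°_cell = -0.74 − (-1.18) = 0.44 V, with n = 6 electrons transferred.
At equilibrium E = 0, so the Nernst equation gives ln K = nFE°/RT = (6)(96500)(0.44)/((8.314)(298)) = 102.83.

ln K = 102.8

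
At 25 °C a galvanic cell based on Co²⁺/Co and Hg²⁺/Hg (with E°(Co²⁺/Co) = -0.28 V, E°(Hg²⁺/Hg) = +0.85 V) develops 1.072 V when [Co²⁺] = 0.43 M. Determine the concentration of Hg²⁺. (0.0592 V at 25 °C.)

0.0047 M

From the Nernst equation, log Q = n(E° − E)/0.0592 = 2(1.13 − 1.072)/0.0592 = 1.959, so Q = 91.1.
With Q = [Co²⁺]/[Hg²⁺] and the known concentrations, [Hg²⁺] in the denominator gives [Hg²⁺] = 0.0047 M.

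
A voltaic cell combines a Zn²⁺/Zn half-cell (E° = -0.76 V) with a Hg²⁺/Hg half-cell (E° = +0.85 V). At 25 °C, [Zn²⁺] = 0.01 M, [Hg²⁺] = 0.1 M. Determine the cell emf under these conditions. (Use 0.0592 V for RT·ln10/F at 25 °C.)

The Hg²⁺/Hg couple has the higher reduction potential and acts as the cathode, so E°_cell = +0.85 − (-0.76) = 1.61 V.
Balancing electrons gives n = 2; the reaction quotient is Q = [Zn²⁺]/[Hg²⁺] = 0.100.
At 25 °C, E = E° − (0.0592/n) log Q = 1.61 − (0.0592/2)(-1.000) = 1.610 + 0.030 = 1.640 V.

1.64 V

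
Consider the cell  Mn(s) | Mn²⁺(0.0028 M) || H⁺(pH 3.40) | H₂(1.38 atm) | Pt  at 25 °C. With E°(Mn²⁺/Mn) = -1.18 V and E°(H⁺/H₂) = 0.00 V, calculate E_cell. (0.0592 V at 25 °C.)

The hydrogen couple is the cathode, so E°_cell = 1.18 V; n = 2.
[H⁺] = 10^(−3.40) = 4 × 10^-4 M, and Q = [Mn²⁺]·P(H₂) / [H⁺]^2 = 2.44 × 10^4.
E = E° − (0.0592/2) log Q = 1.18 − (0.0592/2)(4.387) = 1.050 V.

1.05 V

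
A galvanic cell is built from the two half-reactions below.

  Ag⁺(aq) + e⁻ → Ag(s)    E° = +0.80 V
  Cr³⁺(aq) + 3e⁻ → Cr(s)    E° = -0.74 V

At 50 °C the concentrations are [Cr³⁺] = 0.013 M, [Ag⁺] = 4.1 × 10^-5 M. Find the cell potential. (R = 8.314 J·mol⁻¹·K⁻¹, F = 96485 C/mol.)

1.30 V

The Ag⁺/Ag couple has the higher reduction potential and acts as the cathode, so E°_cell = +0.80 − (-0.74) = 1.54 V.
Balancing electrons gives n = 3; the reaction quotient is Q = [Cr³⁺]/[Ag⁺]^3 = 1.89 × 10^11.
E = E° − (RT/nF) ln Q = 1.54 − (8.314×323)/(3×96485) × (25.963) = 1.540 − 0.241 = 1.299 V.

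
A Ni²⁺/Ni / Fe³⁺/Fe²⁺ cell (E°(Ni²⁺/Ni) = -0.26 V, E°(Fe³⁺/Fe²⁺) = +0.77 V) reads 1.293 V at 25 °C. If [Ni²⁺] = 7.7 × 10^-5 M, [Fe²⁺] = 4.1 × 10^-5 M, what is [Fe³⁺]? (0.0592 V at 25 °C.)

0.01 M

From the Nernst equation, log Q = n(E° − E)/0.0592 = 2(1.03 − 1.293)/0.0592 = -8.885, so Q = 1.3 × 10^-9.
With Q = [Ni²⁺]·[Fe²⁺]^2/[Fe³⁺]^2 and the known concentrations, [Fe³⁺]^2 in the denominator gives [Fe³⁺] = 0.01 M.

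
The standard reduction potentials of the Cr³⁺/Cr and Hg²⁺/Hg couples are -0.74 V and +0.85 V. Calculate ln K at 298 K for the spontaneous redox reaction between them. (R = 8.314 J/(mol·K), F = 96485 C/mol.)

E°_cell = +0.85 − (-0.74) = 1.59 V, with n = 6 electrons transferred.
At equilibrium E = 0, so the Nernst equation gives ln K = nFE°/RT = (6)(96485)(1.59)/((8.314)(298)) = 371.52.

ln K = 371.5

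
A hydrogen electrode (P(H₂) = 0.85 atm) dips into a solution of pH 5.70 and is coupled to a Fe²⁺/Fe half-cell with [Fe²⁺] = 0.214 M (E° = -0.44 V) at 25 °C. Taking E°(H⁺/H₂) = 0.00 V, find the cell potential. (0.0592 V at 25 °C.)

0.12 V

The hydrogen couple is the cathode, so E°_cell = 0.44 V; n = 2.
[H⁺] = 10^(−5.70) = 2 × 10^-6 M, and Q = [Fe²⁺]·P(H₂) / [H⁺]^2 = 4.57 × 10^10.
E = E° − (0.0592/2) log Q = 0.44 − (0.0592/2)(10.660) = 0.124 V.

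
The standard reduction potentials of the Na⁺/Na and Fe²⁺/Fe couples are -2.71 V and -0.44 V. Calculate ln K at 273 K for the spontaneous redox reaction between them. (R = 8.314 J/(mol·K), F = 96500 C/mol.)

E°_cell = -0.44 − (-2.71) = 2.27 V, with n = 2 electrons transferred.
At equilibrium E = 0, so the Nernst equation gives ln K = nFE°/RT = (2)(96500)(2.27)/((8.314)(273)) = 193.02.

ln K = 193.0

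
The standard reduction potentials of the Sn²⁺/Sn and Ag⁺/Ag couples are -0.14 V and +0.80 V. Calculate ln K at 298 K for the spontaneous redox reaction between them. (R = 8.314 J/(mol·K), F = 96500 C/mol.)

ln K = 73.2

E°_cell = +0.80 − (-0.14) = 0.94 V, with n = 2 electrons transferred.
At equilibrium E = 0, so the Nernst equation gives ln K = nFE°/RT = (2)(96500)(0.94)/((8.314)(298)) = 73.22.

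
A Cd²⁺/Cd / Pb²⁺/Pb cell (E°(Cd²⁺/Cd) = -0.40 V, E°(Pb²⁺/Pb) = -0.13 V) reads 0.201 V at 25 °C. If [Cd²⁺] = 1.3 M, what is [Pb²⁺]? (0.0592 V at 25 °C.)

From the Nernst equation, log Q = n(E° − E)/0.0592 = 2(0.27 − 0.201)/0.0592 = 2.331, so Q = 214.
With Q = [Cd²⁺]/[Pb²⁺] and the known concentrations, [Pb²⁺] in the denominator gives [Pb²⁺] = 0.0061 M.

0.0061 M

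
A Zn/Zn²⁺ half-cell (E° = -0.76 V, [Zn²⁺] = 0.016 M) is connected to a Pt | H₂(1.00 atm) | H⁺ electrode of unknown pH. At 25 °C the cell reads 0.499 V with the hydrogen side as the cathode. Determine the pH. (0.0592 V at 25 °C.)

pH = 5.31

E°_cell = 0.76 V and n = 2.
log Q = n(E° − E)/0.0592 = 2×(0.76 − 0.499)/0.0592 = 8.818.
With Q = [Zn²⁺]·P(H₂) / [H⁺]^2, solving for [H⁺] gives log[H⁺] = -5.307, so pH = 5.31.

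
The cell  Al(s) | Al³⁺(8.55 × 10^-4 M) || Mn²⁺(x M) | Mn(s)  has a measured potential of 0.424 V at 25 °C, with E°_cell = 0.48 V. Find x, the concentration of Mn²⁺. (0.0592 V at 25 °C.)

1.2 × 10^-4 M

From the Nernst equation, log Q = n(E° − E)/0.0592 = 6(0.48 − 0.424)/0.0592 = 5.676, so Q = 4.74 × 10^5.
With Q = [Al³⁺]^2/[Mn²⁺]^3 and the known concentrations, [Mn²⁺]^3 in the denominator gives [Mn²⁺] = 1.2 × 10^-4 M.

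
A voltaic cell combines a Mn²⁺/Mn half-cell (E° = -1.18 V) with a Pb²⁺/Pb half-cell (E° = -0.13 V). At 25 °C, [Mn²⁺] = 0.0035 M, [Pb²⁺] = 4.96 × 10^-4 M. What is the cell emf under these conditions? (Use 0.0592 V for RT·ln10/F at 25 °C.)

The Pb²⁺/Pb couple has the higher reduction potential and acts as the cathode, so E°_cell = -0.13 − (-1.18) = 1.05 V.
Balancing electrons gives n = 2; the reaction quotient is Q = [Mn²⁺]/[Pb²⁺] = 7.06.
At 25 °C, E = E° − (0.0592/n) log Q = 1.05 − (0.0592/2)(0.849) = 1.050 − 0.025 = 1.025 V.

1.02 V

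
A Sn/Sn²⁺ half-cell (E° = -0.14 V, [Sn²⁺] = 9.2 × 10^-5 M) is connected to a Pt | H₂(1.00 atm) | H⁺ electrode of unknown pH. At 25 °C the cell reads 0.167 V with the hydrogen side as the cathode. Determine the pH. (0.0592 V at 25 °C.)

E°_cell = 0.14 V and n = 2.
log Q = n(E° − E)/0.0592 = 2×(0.14 − 0.167)/0.0592 = -0.912.
With Q = [Sn²⁺]·P(H₂) / [H⁺]^2, solving for [H⁺] gives log[H⁺] = -1.562, so pH = 1.56.

pH = 1.56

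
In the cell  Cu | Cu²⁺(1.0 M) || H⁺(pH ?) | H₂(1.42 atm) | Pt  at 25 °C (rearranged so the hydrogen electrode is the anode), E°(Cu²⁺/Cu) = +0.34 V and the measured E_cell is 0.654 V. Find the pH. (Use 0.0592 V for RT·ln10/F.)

E°_cell = 0.34 V and n = 2.
log Q = n(E° − E)/0.0592 = 2×(0.34 − 0.654)/0.0592 = -10.608.
With Q = [H⁺]^2 / ([Cu²⁺]·P(H₂)), solving for [H⁺] gives log[H⁺] = -5.228, so pH = 5.23.

pH = 5.23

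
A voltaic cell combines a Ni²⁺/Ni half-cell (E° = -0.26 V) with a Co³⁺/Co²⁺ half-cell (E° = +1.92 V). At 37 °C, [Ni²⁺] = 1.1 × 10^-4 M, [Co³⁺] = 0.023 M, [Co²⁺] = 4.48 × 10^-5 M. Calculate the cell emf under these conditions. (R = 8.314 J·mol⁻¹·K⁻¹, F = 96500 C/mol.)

2.47 V

The Co³⁺/Co²⁺ couple has the higher reduction potential and acts as the cathode, so E°_cell = +1.92 − (-0.26) = 2.18 V.
Balancing electrons gives n = 2; the reaction quotient is Q = [Ni²⁺]·[Co²⁺]^2/[Co³⁺]^2 = 4.17 × 10^-10.
E = E° − (RT/nF) ln Q = 2.18 − (8.314×310)/(2×96500) × (-21.597) = 2.180 + 0.288 = 2.468 V.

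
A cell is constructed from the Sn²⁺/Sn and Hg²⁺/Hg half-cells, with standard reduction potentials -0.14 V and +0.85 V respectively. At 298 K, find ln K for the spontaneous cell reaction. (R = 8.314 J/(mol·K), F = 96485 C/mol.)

E°_cell = +0.85 − (-0.14) = 0.99 V, with n = 2 electrons transferred.
At equilibrium E = 0, so the Nernst equation gives ln K = nFE°/RT = (2)(96485)(0.99)/((8.314)(298)) = 77.11.

ln K = 77.1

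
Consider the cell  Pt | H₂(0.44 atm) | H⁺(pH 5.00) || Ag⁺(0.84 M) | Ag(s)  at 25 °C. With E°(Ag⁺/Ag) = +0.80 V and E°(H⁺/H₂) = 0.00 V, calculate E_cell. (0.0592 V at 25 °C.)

1.08 V

The Ag⁺/Ag couple is the cathode, so E°_cell = 0.80 V; n = 2.
[H⁺] = 10^(−5.00) = 1 × 10^-5 M, and Q = [H⁺]^2 / ([Ag⁺]^2·P(H₂)) = 3.22 × 10^-10.
E = E° − (0.0592/2) log Q = 0.80 − (0.0592/2)(-9.492) = 1.081 V.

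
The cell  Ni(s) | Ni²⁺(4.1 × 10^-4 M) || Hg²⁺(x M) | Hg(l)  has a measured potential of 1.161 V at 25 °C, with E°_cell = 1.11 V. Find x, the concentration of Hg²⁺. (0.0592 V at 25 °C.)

From the Nernst equation, log Q = n(E° − E)/0.0592 = 2(1.11 − 1.161)/0.0592 = -1.723, so Q = 0.0189.
With Q = [Ni²⁺]/[Hg²⁺] and the known concentrations, [Hg²⁺] in the denominator gives [Hg²⁺] = 0.022 M.

0.022 M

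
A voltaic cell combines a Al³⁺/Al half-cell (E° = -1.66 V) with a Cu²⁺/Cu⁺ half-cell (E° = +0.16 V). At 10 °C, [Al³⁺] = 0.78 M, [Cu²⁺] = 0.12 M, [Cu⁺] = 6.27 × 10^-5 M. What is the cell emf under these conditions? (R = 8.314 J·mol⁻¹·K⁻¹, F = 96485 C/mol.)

The Cu²⁺/Cu⁺ couple has the higher reduction potential and acts as the cathode, so E°_cell = +0.16 − (-1.66) = 1.82 V.
Balancing electrons gives n = 3; the reaction quotient is Q = [Al³⁺]·[Cu⁺]^3/[Cu²⁺]^3 = 1.11 × 10^-10.
E = E° − (RT/nF) ln Q = 1.82 − (8.314×283)/(3×96485) × (-22.919) = 1.820 + 0.186 = 2.006 V.

2.01 V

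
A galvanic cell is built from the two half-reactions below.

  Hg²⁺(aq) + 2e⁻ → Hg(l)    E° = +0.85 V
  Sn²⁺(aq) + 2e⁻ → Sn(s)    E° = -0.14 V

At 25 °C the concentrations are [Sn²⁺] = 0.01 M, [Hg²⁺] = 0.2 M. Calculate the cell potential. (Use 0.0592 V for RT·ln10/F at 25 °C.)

The Hg²⁺/Hg couple has the higher reduction potential and acts as the cathode, so E°_cell = +0.85 − (-0.14) = 0.99 V.
Balancing electrons gives n = 2; the reaction quotient is Q = [Sn²⁺]/[Hg²⁺] = 0.0500.
At 25 °C, E = E° − (0.0592/n) log Q = 0.99 − (0.0592/2)(-1.301) = 0.990 + 0.039 = 1.029 V.

1.03 V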